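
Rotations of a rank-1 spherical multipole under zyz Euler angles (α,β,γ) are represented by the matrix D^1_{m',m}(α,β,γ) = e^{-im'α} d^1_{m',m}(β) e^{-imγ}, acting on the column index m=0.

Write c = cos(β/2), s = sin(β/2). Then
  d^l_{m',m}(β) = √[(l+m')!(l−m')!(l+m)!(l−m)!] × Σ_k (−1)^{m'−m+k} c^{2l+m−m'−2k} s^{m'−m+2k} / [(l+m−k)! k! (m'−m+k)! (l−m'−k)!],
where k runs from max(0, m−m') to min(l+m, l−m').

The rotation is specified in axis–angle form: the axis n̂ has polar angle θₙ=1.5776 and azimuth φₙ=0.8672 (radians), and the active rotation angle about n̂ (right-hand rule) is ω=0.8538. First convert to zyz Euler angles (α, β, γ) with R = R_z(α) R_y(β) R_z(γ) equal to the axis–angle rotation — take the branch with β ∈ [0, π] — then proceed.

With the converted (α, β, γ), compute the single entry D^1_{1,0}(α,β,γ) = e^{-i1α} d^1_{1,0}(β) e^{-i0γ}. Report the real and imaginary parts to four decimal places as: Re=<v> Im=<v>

Re=-0.4054 Im=-0.3461

Axis–angle → zyz. n̂ = (sinθₙcosφₙ, sinθₙsinφₙ, cosθₙ) = (+0.646949, +0.762503, -0.006804), ω = 0.8538.
R = I cosω + sinω [n̂]ₓ + (1−cosω) n̂n̂ᵀ gives
  R = [+0.800632, +0.174270, +0.573252; +0.164013, +0.856476, -0.489438; -0.576271, +0.485880, +0.657139]
β = atan2(√(R₁₃²+R₂₃²), R₃₃) = 0.853779; α = atan2(R₂₃, R₁₃) mod 2π = 5.576494; γ = atan2(R₃₂, −R₃₁) mod 2π = 0.700502
Split into d^1_{1,0}(β=0.8538) × two z-phases.
Half-angle: c=0.910258, s=0.414041. N=√(2·1·1·1)=1.414214
Admissible k: 0..0 (factorial args all ≥0)
  k=0: (−1)^1·1.4142/(1)·0.9103^1·0.4140^1 = -0.532995
d^1_{1,0}(0.8538) = -0.532995
Attach z-rotation phases: D = e^{-i(1)(5.5765)}·(-0.532995)·e^{-i(0)(0.7005)} = -0.405351-0.346085i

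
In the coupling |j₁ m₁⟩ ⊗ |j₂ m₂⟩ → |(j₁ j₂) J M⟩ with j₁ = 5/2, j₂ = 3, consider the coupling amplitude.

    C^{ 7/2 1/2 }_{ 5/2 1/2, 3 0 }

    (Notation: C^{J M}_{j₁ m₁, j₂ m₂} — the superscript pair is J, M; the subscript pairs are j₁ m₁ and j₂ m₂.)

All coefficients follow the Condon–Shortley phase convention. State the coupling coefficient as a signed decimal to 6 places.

√[8·2!3!4!/10! · 3!2!3!3!4!3!] = √(6912/175)
  +(−1)^0/∏(0,2,2,3,1,1)! = 1/24  (running 1/24)
  +(−1)^1/∏(1,1,1,2,2,2)! = -1/8  (running -1/12)
  +(−1)^2/∏(2,0,0,1,3,3)! = 1/72  (running -5/72)
⟨..|..⟩ = √(6912/175)·(-5/72) = -0.436436

−√(4/21) = -0.436436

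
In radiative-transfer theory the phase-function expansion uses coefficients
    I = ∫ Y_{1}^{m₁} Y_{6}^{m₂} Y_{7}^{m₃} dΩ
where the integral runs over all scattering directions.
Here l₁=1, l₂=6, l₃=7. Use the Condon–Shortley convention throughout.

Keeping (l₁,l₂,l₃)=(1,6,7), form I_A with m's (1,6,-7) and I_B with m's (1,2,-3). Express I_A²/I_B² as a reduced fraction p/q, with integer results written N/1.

91/45

Shared (l₁,l₂,l₃)=(1,6,7): N and (l;000)² cancel in I_A²/I_B².
A: Δ = 0!·2!·12!/15! = 1/1365; Racah Σ t=0..0: t=0:+1/958003200 = 1/958003200; ⇒ 3j(1 6 7; 1 6 -7)² = 1/15, sgn +1
B: Δ = 0!·2!·12!/15! = 1/1365; Racah Σ t=0..0: t=0:+1/1935360 = 1/1935360; ⇒ 3j(1 6 7; 1 2 -3)² = 3/91, sgn +1
I_A²/I_B² = (1/15)/(3/91) = 91/45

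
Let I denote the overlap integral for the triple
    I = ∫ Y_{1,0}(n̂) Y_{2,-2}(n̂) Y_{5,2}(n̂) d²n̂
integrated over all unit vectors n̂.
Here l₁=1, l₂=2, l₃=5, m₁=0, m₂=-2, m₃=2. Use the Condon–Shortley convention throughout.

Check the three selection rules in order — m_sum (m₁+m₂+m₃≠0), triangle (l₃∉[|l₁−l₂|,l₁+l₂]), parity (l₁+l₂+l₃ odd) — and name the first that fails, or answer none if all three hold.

triangle

Σmᵢ = 0  ✓
l₃∈[|l₁−l₂|,l₁+l₂]=[1,3] required, l₃=5 fails  ✗
Σlᵢ = 8 ⇒ even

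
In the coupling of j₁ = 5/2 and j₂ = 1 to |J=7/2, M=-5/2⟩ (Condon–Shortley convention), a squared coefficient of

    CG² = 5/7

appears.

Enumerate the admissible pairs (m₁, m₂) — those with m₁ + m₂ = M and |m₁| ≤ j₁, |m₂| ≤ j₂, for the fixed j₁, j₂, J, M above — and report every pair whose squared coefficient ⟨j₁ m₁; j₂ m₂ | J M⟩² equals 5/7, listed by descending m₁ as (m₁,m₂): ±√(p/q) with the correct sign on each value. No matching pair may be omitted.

(-3/2,-1): +√(5/7)

Admissible pairs with m₁+m₂ = M = -5/2: (-5/2,0), (-3/2,-1)
  (m₁,m₂)=(-3/2,-1): CG² = 5/7, CG = +√(5/7)   ← matches the target
  (m₁,m₂)=(-5/2,0): CG² = 2/7, CG = +√(2/7)
Pairs with CG² = 5/7: (-3/2,-1): +√(5/7)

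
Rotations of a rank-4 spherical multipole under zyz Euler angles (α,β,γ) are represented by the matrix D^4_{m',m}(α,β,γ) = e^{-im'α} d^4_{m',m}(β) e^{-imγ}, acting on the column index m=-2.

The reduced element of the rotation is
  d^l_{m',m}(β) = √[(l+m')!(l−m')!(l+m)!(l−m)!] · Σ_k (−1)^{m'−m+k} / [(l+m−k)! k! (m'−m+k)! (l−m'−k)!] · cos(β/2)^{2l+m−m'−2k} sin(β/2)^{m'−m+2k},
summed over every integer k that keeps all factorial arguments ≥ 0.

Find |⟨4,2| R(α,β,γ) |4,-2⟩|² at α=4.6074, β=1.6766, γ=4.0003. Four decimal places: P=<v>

First d^4_{2,-2}(β=1.6766), then the phase factors e^{-i(2)α} and e^{-i(-2)γ}:
Half-angle: c=0.668728, s=0.743507. N=√(720·2·2·720)=1440.000000
k: max(0,(-2)−(2))=0 … min(4+(-2),4−(2))=2
  k=0: (−1)^4·1440.0000/(96)·0.6687^4·0.7435^4 = +0.916705
  k=1: (−1)^5·1440.0000/(120)·0.6687^2·0.7435^6 = -0.906550
  k=2: (−1)^6·1440.0000/(1440)·0.6687^0·0.7435^8 = +0.093386
d^4_{2,-2}(1.6766) = +0.916705 -0.906550 +0.093386 = +0.103542
|D^4_{2,-2}|² = |d^4_{2,-2}(β)|² = (+0.103542)² = 0.010721 (the z-rotation phases have unit modulus)

P=0.0107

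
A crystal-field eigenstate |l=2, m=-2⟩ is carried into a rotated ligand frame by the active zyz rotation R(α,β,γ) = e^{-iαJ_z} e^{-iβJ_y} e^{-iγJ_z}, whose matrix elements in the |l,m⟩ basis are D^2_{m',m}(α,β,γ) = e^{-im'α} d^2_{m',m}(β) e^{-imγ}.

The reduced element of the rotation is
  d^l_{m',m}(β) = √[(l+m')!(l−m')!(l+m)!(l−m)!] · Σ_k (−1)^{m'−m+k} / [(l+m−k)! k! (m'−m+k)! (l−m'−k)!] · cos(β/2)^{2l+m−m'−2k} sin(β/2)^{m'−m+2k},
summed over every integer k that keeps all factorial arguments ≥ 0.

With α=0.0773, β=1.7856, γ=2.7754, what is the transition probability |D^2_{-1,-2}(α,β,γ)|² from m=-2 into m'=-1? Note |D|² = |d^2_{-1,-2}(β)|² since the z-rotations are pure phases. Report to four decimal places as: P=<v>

P=0.1477

D^2_{-1,-2}(0.0773,1.7856,2.7754) = e^{-i·-1·0.0773}·d^2_{-1,-2}(1.7856)·e^{-i·-2·2.7754}. Compute d first:
With c≡cos(β/2)=0.627234 and s≡sin(β/2)=0.778831, N=[1·6·1·24]^{1/2}=12.000000
The bounds max(0,m−m')=0 and min(l+m,l−m')=0 give 1 term
  k=0: (−1)^1·12.0000/(6)·0.6272^3·0.7788^1 = -0.384381
d^2_{-1,-2}(1.7856) = -0.384381
|D^2_{-1,-2}|² = |d^2_{-1,-2}(β)|² = (-0.384381)² = 0.147748 (the z-rotation phases have unit modulus)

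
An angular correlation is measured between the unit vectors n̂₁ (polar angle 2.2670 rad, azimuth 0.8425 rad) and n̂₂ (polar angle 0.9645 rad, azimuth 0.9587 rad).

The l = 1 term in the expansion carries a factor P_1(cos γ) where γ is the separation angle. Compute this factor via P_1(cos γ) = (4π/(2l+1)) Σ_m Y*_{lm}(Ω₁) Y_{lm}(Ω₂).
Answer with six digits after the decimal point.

Summing Y*_{l m}(θ₁,φ₁)·Y_{l m}(θ₂,φ₂) over m ∈ [−1, 1]; prefactor 4π/(2·1+1) = 4.188790:
  [-1]  conj(Y_{1,-1})(Ω₁) = (0.176445, 0.197840) ; Y_{1,-1}(Ω₂) = (0.163133, -0.232369) ; Δ = (0.074756, -0.008726)
  [+0]  conj(Y_{1,0})(Ω₁) = (-0.313345, -0.000000) ; Y_{1,0}(Ω₂) = (0.278419, 0.000000) ; Δ = (-0.087241, -0.000000)
  [+1]  conj(Y_{1,1})(Ω₁) = (-0.176445, 0.197840) ; Y_{1,1}(Ω₂) = (-0.163133, -0.232369) ; Δ = (0.074756, 0.008726)
Accumulated sum (0.062270, 0.000000); after 4π/(2l+1) scaling, (0.260837, 0.000000) ⇒ P_1 = 0.260837

0.260837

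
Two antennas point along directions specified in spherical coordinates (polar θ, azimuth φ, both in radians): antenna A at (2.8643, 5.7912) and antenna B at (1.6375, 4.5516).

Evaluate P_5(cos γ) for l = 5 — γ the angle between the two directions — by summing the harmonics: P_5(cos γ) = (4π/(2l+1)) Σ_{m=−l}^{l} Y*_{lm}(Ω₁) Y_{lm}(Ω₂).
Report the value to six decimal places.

Term-by-term m-sum for l=5 (normalisation 4π/11 = 1.142397):
  m=-5: Y*=(-0.000554, -0.000450)  Y=(-0.330521, 0.318483)  product (0.000326, -0.000028)
  m=-4: Y*=(0.003066, 0.007311)  Y=(-0.077590, -0.058150)  product (0.000187, -0.000746)
  m=-3: Y*=(0.004923, -0.051756)  Y=(-0.153033, 0.292259)  product (0.014373, 0.009359)
  m=-2: Y*=(-0.120073, 0.180570)  Y=(-0.105275, -0.035071)  product (0.018973, -0.014798)
  m=-1: Y*=(0.465189, -0.249314)  Y=(-0.048001, 0.295958)  product (0.051457, 0.149644)
  m=+0: Y*=(-0.467607, -0.000000)  Y=(-0.114514, 0.000000)  product (0.053548, 0.000000)
  m=+1: Y*=(-0.465189, -0.249314)  Y=(0.048001, 0.295958)  product (0.051457, -0.149644)
  m=+2: Y*=(-0.120073, -0.180570)  Y=(-0.105275, 0.035071)  product (0.018973, 0.014798)
  m=+3: Y*=(-0.004923, -0.051756)  Y=(0.153033, 0.292259)  product (0.014373, -0.009359)
  m=+4: Y*=(0.003066, -0.007311)  Y=(-0.077590, 0.058150)  product (0.000187, 0.000746)
  m=+5: Y*=(0.000554, -0.000450)  Y=(0.330521, 0.318483)  product (0.000326, 0.000028)
Σ over m = (0.224181, 0.000000); ×(4π/11) → (0.256103, 0.000000). Real part: 0.256103

0.256103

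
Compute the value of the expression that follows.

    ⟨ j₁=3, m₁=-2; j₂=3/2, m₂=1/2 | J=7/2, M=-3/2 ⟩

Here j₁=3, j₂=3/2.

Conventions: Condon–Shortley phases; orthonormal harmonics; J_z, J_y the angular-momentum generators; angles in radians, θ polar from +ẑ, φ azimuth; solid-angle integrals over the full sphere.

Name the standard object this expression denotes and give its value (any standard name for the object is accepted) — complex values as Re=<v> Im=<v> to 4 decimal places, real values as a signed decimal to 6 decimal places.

Clebsch–Gordan coefficient, −√(3/7) ≈ -0.654654

This is a Clebsch–Gordan (vector-coupling) coefficient.
j₁+j₂−J=1  J+j₁−j₂=5  J−j₁+j₂=2  j₁+j₂+J+1=9
(j₁±m₁, j₂±m₂, J±M) = (1,5,2,1,2,5)
P² = 6400/21
sum k=0..1:
  [0] +1/240 = 1/240
  [1] −1/24 = -1/24
S = -3/80
C² = P²·S² = 3/7 ; C = -0.654654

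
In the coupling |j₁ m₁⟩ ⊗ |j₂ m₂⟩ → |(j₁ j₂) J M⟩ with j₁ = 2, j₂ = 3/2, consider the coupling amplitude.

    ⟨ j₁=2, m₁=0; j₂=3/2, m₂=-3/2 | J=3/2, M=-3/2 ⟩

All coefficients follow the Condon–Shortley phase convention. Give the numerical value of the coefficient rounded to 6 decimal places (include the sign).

j₁+j₂−J=2  J+j₁−j₂=2  J−j₁+j₂=1  j₁+j₂+J+1=6
(j₁±m₁, j₂±m₂, J±M) = (2,2,0,3,0,3)
P² = 16/5
sum k=0..0:
  [0] +1/4 = 1/4
S = 1/4
C² = P²·S² = 1/5 ; C = +0.447214

+0.447214  (= +√(1/5))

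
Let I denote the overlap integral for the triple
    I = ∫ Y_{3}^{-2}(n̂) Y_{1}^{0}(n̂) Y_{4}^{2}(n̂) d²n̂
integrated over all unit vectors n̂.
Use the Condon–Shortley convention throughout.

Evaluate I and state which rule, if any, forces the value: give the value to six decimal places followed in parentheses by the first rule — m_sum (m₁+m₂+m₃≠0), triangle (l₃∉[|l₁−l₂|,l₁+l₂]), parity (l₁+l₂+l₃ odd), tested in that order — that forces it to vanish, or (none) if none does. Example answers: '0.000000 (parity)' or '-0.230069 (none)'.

m-sum 0 ✓  L=8 even ✓  2≤4≤4 ✓
Π(2lᵢ+1) = 7×3×9 = 189
triangle coeff Δ(3,1,4) = 1/252
Σ_t [0,0]: t=0:+1/36 = 1/36
(3j)²=4/63 [(3 1 4; 0 0 0)], sign=+1
Σ_t [0,0]: t=0:+1/120 = 1/120
(3j)²=1/21 [(3 1 4; -2 0 2)], sign=+1
⇒ 4πI² = 4/7
I = (+1)√(4/7/(4π)) = 0.21324362
No selection rule forces the value: the integral is nonzero (none).

0.213244 (none)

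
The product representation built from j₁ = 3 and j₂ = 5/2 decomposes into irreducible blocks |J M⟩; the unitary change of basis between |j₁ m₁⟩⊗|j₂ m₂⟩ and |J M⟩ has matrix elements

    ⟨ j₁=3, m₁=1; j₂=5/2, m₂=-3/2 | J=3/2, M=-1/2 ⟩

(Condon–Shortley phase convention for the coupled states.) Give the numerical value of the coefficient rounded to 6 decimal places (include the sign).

j₁+j₂−J=4  J+j₁−j₂=2  J−j₁+j₂=1  j₁+j₂+J+1=8
(j₁±m₁, j₂±m₂, J±M) = (4,2,1,4,1,2)
P² = 384/35
sum k=0..1:
  [0] +1/48 = 1/48
  [1] −1/6 = -1/6
S = -7/48
C² = P²·S² = 7/30 ; C = -0.483046

-0.483046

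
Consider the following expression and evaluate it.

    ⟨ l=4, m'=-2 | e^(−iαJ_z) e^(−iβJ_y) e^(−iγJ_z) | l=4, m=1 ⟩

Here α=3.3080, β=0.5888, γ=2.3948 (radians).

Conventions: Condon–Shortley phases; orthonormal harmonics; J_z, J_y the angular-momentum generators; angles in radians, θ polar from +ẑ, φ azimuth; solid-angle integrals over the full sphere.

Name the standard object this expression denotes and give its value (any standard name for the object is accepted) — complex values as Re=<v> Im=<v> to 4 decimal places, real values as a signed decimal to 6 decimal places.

This is a Wigner D-matrix element — the rotation-matrix element ⟨l m'| R(α,β,γ) |l m⟩ in the angular-momentum basis.
Split into d^4_{-2,1}(β=0.5888) × two z-phases.
Half-angle: c=0.956976, s=0.290166. N=√(2·720·120·6)=1018.233765
Admissible k: 3..5 (factorial args all ≥0)
  k=3: (−1)^0·1018.2338/(72)·0.9570^5·0.2902^3 = +0.277306
  k=4: (−1)^1·1018.2338/(48)·0.9570^3·0.2902^5 = -0.038242
  k=5: (−1)^2·1018.2338/(240)·0.9570^1·0.2902^7 = +0.000703
d^4_{-2,1}(0.5888) = +0.277306 -0.038242 +0.000703 = +0.239767
D = (+0.945127+0.326705i)·(+0.239767)·(-0.733871-0.679288i) = -0.113092-0.211420i

Wigner D-matrix element, Re=-0.1131 Im=-0.2114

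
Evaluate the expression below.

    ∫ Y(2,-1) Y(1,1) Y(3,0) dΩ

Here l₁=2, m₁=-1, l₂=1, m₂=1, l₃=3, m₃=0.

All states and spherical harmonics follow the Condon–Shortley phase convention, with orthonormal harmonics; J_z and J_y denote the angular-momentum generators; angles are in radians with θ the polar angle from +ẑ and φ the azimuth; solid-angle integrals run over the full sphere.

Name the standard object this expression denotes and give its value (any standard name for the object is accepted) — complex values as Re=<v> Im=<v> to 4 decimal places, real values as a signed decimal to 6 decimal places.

This is a Gaunt coefficient — the integral of a triple product of spherical harmonics over the sphere.
m-sum 0 ✓  L=6 even ✓  1≤3≤3 ✓
Π(2lᵢ+1) = 5×3×7 = 105
triangle coeff Δ(2,1,3) = 1/105
Σ_t [0,0]: t=0:+1/4 = 1/4
(3j)²=3/35 [(2 1 3; 0 0 0)], sign=-1
Σ_t [0,0]: t=0:+1/12 = 1/12
(3j)²=1/35 [(2 1 3; -1 1 0)], sign=-1
⇒ 4πI² = 9/35
I = (+1)√(9/35/(4π)) = 0.14304817

Gaunt coefficient, +0.143048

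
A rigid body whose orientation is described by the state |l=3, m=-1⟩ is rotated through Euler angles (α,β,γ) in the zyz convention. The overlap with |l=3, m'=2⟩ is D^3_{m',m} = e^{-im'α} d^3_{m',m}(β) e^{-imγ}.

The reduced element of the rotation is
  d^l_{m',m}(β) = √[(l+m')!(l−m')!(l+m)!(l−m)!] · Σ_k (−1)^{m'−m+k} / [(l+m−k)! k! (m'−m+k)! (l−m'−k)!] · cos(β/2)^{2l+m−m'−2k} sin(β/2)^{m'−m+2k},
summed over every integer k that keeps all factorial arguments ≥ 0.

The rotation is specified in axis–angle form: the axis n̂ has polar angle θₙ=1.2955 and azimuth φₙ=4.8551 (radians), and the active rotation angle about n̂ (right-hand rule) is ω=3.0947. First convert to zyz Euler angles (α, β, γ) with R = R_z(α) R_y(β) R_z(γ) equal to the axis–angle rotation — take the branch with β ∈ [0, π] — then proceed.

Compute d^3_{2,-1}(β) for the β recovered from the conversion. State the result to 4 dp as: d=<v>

d=0.5967

Axis–angle → zyz. n̂ = (sinθₙcosφₙ, sinθₙsinφₙ, cosθₙ) = (+0.136871, -0.952562, +0.271832), ω = 3.0947.
R = I cosω + sinω [n̂]ₓ + (1−cosω) n̂n̂ᵀ gives
  R = [-0.961454, -0.273356, +0.029719; -0.247871, +0.814849, -0.524005; +0.119023, -0.511173, -0.851197]
β = atan2(√(R₁₃²+R₂₃²), R₃₃) = 2.589057; α = atan2(R₂₃, R₁₃) mod 2π = 4.769044; γ = atan2(R₃₂, −R₃₁) mod 2π = 4.483622
d^3_{2,-1}(β=2.5891) via the finite sum:
With c≡cos(β/2)=0.272767 and s≡sin(β/2)=0.962080, N=[120·1·2·24]^{1/2}=75.894664
Admissible k: 0..1 (factorial args all ≥0)
  k=0: (−1)^3·75.8947/(12)·0.2728^3·0.9621^3 = -0.114298
  k=1: (−1)^4·75.8947/(24)·0.2728^1·0.9621^5 = +0.710964
d^3_{2,-1}(2.5891) = -0.114298 +0.710964 = +0.596666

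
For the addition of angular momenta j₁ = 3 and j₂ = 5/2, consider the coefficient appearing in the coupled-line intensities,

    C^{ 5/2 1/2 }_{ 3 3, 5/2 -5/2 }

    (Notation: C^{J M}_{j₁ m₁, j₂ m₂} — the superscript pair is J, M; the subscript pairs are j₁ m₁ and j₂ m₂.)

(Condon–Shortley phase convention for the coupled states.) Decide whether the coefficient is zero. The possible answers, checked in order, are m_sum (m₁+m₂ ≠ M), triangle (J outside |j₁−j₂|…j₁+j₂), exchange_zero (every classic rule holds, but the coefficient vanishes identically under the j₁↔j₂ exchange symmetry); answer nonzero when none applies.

nonzero

m-sum: m₁+m₂ = 3+(-5/2) = 1/2, M = 1/2  ✓
triangle: |j₁−j₂| = 1/2 ≤ J = 5/2 ≤ j₁+j₂ = 11/2  ✓
exchange: j₁≠j₂ or m₁≠m₂ — the exchange symmetry imposes no constraint here
value check: CG = +√(5/21) = +0.487950 ≠ 0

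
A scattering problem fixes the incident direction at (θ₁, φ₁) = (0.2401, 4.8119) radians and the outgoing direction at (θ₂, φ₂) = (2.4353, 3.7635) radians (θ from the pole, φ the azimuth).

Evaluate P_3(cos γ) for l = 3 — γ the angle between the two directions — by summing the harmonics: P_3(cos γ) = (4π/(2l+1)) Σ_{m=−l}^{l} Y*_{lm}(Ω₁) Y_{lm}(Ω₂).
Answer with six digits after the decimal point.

0.267809

Expand P_3 via completeness: Σ_{m} conj(Y_{3,m}) at Ω₁ times Y_{3,m} at Ω₂ —
  m=-3: Y*=-0.00165 + 0.00536j  Y=0.03315 + 0.10914j  product -0.00064 - 0.00000j
  m=-2: Y*=-0.05503 - 0.01110j  Y=-0.10519 + 0.31015j  product 0.00923 - 0.01590j
  m=-1: Y*=0.02838 - 0.28427j  Y=-0.32286 + 0.23143j  product 0.05662 + 0.09835j
  m=+0: Y*=0.62246 + 0.00000j  Y=0.03013 + 0.00000j  product 0.01875 + 0.00000j
  m=+1: Y*=-0.02838 - 0.28427j  Y=0.32286 + 0.23143j  product 0.05662 - 0.09835j
  m=+2: Y*=-0.05503 + 0.01110j  Y=-0.10519 - 0.31015j  product 0.00923 + 0.01590j
  m=+3: Y*=0.00165 + 0.00536j  Y=-0.03315 + 0.10914j  product -0.00064 + 0.00000j
Total Σ_m = 0.14918 + 0.00000j. Multiply by 1.795196: 0.26781 + 0.00000j. P_3(cos γ) = 0.267809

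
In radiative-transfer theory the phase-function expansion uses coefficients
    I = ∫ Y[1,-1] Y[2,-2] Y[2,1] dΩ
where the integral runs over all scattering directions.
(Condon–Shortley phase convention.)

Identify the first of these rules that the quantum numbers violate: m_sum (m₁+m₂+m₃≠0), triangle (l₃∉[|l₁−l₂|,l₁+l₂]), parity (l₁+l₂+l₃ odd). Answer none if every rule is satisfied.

Σmᵢ = -2  ✗
l₃∈[|l₁−l₂|,l₁+l₂]=[1,3], have l₃=2
Σlᵢ = 5 ⇒ odd

m_sum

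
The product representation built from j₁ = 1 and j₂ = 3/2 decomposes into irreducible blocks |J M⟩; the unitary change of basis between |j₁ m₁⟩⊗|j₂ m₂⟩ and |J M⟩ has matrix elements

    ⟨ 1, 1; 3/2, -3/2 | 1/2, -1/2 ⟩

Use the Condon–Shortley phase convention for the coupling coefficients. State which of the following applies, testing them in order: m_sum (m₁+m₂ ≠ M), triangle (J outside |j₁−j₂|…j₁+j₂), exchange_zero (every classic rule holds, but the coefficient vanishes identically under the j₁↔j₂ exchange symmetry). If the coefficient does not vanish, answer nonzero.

nonzero

m-sum: m₁+m₂ = 1+(-3/2) = -1/2, M = -1/2  ✓
triangle: |j₁−j₂| = 1/2 ≤ J = 1/2 ≤ j₁+j₂ = 5/2  ✓
exchange: j₁≠j₂ or m₁≠m₂ — the exchange symmetry imposes no constraint here
value check: CG = +√(1/2) = +0.707107 ≠ 0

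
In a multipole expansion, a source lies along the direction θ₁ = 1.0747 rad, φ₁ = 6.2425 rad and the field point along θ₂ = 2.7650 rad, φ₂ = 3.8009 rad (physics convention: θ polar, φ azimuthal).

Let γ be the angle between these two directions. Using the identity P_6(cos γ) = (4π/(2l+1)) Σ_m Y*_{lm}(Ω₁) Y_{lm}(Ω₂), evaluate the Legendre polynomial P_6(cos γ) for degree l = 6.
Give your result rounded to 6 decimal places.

-0.092637

Term-by-term m-sum for l=6 (normalisation 4π/13 = 0.966644):
  m=-6: (+0.216876-0.054019i) × (-0.000820+0.000869i) = -0.000131+0.000233i  (running Σ = -0.000131+0.000233i)
  m=-5: (+0.410409-0.084659i) × (-0.010342+0.001615i) = -0.004108+0.001539i  (running Σ = -0.004239+0.001771i)
  m=-4: (+0.314282-0.051603i) × (-0.048633-0.026844i) = -0.016670-0.005927i  (running Σ = -0.020908-0.004156i)
  m=-3: (-0.106278+0.013037i) × (-0.077689-0.180162i) = +0.010605+0.018134i  (running Σ = -0.010303+0.013979i)
  m=-2: (-0.347540+0.028342i) × (+0.111138-0.431322i) = -0.026400+0.153052i  (running Σ = -0.036703+0.167030i)
  m=-1: (-0.017768+0.000723i) × (+0.415915-0.322332i) = -0.007157+0.006028i  (running Σ = -0.043860+0.173058i)
  m=0: (+0.337320-0.000000i) × (-0.024053+0.000000i) = -0.008114+0.000000i  (running Σ = -0.051974+0.173058i)
  m=1: (+0.017768+0.000723i) × (-0.415915-0.322332i) = -0.007157-0.006028i  (running Σ = -0.059130+0.167030i)
  m=2: (-0.347540-0.028342i) × (+0.111138+0.431322i) = -0.026400-0.153052i  (running Σ = -0.085531+0.013979i)
  m=3: (+0.106278+0.013037i) × (+0.077689-0.180162i) = +0.010605-0.018134i  (running Σ = -0.074925-0.004156i)
  m=4: (+0.314282+0.051603i) × (-0.048633+0.026844i) = -0.016670+0.005927i  (running Σ = -0.091595+0.001771i)
  m=5: (-0.410409-0.084659i) × (+0.010342+0.001615i) = -0.004108-0.001539i  (running Σ = -0.095703+0.000233i)
  m=6: (+0.216876+0.054019i) × (-0.000820-0.000869i) = -0.000131-0.000233i  (running Σ = -0.095834+0.000000i)
Σ over m = -0.095834+0.000000i; ×(4π/13) → -0.092637+0.000000i. Real part: -0.092637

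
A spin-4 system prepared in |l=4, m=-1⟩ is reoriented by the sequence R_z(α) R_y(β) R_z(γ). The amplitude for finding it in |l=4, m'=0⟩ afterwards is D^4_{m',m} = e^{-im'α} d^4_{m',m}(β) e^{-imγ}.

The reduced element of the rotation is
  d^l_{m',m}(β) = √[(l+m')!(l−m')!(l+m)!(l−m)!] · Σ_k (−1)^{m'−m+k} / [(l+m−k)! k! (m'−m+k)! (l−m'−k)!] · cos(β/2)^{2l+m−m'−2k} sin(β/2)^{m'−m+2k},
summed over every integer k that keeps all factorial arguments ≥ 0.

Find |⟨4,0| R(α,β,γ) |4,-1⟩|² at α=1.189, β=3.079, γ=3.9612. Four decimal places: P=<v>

D^4_{0,-1}(1.1890,3.0790,3.9612) = e^{-i·0·1.1890}·d^4_{0,-1}(3.0790)·e^{-i·-1·3.9612}. Compute d first:
Half-angle: c=0.031291, s=0.999510. N=√(24·24·6·120)=643.987578
Admissible k: 0..3 (factorial args all ≥0)
  k=0: (−1)^1·643.9876/(144)·0.0313^7·0.9995^1 = -0.000000
  k=1: (−1)^2·643.9876/(24)·0.0313^5·0.9995^3 = +0.000001
  k=2: (−1)^3·643.9876/(24)·0.0313^3·0.9995^5 = -0.000820
  k=3: (−1)^4·643.9876/(144)·0.0313^1·0.9995^7 = +0.139460
d^4_{0,-1}(3.0790) = -0.000000 +0.000001 -0.000820 +0.139460 = +0.138640
|D^4_{0,-1}|² = |d^4_{0,-1}(β)|² = (+0.138640)² = 0.019221 (the z-rotation phases have unit modulus)

P=0.0192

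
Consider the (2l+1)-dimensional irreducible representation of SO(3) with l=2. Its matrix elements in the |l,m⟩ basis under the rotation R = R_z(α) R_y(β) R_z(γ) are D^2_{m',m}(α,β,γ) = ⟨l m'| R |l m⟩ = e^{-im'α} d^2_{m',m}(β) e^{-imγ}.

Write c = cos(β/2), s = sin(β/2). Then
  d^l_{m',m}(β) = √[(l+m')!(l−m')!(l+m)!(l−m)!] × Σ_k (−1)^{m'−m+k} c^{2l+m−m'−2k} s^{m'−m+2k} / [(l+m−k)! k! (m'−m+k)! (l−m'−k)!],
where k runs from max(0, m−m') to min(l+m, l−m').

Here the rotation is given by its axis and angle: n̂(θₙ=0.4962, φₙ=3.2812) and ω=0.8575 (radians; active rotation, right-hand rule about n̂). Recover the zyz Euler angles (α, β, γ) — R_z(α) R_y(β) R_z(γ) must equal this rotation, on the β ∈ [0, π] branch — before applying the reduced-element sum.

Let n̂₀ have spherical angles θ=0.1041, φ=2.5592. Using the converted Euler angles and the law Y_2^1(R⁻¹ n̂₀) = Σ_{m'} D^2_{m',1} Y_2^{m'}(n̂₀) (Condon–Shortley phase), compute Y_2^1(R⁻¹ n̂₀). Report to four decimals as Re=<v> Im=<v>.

Axis–angle → zyz. n̂ = (sinθₙcosφₙ, sinθₙsinφₙ, cosθₙ) = (-0.471455, -0.066250, +0.879398), ω = 0.8575.
R = I cosω + sinω [n̂]ₓ + (1−cosω) n̂n̂ᵀ gives
  R = [+0.731162, -0.654212, -0.193412; +0.675805, +0.655847, +0.336380; -0.093215, -0.376657, +0.921651]
β = atan2(√(R₁₃²+R₂₃²), R₃₃) = 0.398483; α = atan2(R₂₃, R₁₃) mod 2π = 2.092616; γ = atan2(R₃₂, −R₃₁) mod 2π = 4.954994
Need the full column D^2_{m',1} for m'=−2..2 at α=2.0926, β=0.3985, γ=4.9550.
cos(β/2)=0.980217, sin(β/2)=0.197926
d^2_{-2,1}: single k=3 term ⇒ +0.015201;  D = +0.010915-0.010579i
d^2_{-1,1}: k∈[2..3] ⇒ +0.112920 -0.001535 = +0.111385;  D = -0.107072-0.030698i
d^2_{0,1}: k∈[1..2] ⇒ +0.456609 -0.018617 = +0.437992;  D = +0.105220+0.425166i
d^2_{1,1}: k∈[0..1] ⇒ +0.923185 -0.112920 = +0.810266;  D = +0.584834-0.560803i
d^2_{2,1}: single k=0 term ⇒ -0.372820;  D = +0.357828+0.104660i
Y_2^{m'}(θ=0.1041,φ=2.5592) and Σ D·Y over m':
  (+0.0109-0.0106i)·(+0.0016+0.0038i)  (-0.1071-0.0307i)·(-0.0667-0.0439i)  (+0.1052+0.4252i)·(+0.6206+0.0000i)  (+0.5848-0.5608i)·(+0.0667-0.0439i)  (+0.3578+0.1047i)·(+0.0016-0.0038i)
Y_2^1(R⁻¹ n̂) = +0.086506+0.206341i

Re=0.0865 Im=0.2063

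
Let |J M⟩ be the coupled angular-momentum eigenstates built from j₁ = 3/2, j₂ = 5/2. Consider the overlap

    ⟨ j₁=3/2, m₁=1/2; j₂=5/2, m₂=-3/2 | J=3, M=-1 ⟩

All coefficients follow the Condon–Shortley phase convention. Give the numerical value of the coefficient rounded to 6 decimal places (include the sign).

+0.639010  (= +√(49/120))

j₁+j₂−J=1  J+j₁−j₂=2  J−j₁+j₂=4  j₁+j₂+J+1=8
(j₁±m₁, j₂±m₂, J±M) = (2,1,1,4,2,4)
P² = 96/5
sum k=0..1:
  [0] +1/6 = 1/6
  [1] −1/48 = -1/48
S = 7/48
C² = P²·S² = 49/120 ; C = +0.639010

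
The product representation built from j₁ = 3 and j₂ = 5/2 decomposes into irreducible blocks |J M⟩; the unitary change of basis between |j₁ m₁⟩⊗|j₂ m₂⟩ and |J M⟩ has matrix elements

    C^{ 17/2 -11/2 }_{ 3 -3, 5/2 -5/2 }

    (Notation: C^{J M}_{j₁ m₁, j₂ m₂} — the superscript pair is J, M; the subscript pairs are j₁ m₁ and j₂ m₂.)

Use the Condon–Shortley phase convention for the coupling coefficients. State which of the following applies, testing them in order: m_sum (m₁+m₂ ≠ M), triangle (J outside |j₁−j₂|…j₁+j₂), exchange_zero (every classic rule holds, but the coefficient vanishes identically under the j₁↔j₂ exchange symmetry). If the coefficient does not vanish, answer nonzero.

m-sum: m₁+m₂ = -3+(-5/2) = -11/2, M = -11/2  ✓
triangle: need |j₁−j₂| ≤ J ≤ j₁+j₂, i.e. J ∈ [1/2, 11/2]; J = 17/2 is outside ✗ ⇒ coefficient is 0

triangle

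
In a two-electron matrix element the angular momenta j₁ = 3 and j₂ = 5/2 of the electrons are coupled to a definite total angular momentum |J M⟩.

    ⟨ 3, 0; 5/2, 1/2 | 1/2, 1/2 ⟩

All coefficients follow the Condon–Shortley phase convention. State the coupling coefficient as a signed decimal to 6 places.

triangle: 5!×1!×0!/7! = 120/5040
(j±m)!: 3!×3!×3!×2!×1!×0! = 432
prefactor² = (2J+1)×Δ×N² = 144/7
  k=3: −1/(3!×2!×0!×0!×1!×0!) = -1/12
Σ = -1/12  ⇒  CG² = 144/7×(-1/12)² = 1/7
CG = −√(1/7) = -0.377964

−√(1/7) = -0.377964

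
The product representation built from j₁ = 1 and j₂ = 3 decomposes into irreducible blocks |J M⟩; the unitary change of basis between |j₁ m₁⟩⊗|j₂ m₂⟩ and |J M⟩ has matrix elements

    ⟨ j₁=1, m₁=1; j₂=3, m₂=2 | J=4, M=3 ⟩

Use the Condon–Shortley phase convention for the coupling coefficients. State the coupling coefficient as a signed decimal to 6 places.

+0.866025  (= +√(3/4))

√[9·0!2!6!/9! · 2!0!5!1!7!1!] = √(43200)
  +(−1)^0/∏(0,0,0,5,2,1)! = 1/240  (running 1/240)
⟨..|..⟩ = √(43200)·(1/240) = +0.866025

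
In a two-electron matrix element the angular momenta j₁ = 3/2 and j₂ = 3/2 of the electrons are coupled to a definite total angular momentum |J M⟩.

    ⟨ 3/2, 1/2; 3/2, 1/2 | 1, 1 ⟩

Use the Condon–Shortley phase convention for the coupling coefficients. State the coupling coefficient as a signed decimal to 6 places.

-0.632456

√[3·2!1!1!/5! · 2!1!2!1!2!0!] = √(2/5)
  +(−1)^1/∏(1,1,0,1,1,0)! = -1  (running -1)
⟨..|..⟩ = √(2/5)·(-1) = -0.632456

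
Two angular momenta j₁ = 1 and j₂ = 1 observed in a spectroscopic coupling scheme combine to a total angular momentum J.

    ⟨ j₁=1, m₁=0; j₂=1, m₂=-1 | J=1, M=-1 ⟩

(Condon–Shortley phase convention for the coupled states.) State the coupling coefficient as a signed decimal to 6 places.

j₁+j₂−J=1  J+j₁−j₂=1  J−j₁+j₂=1  j₁+j₂+J+1=4
(j₁±m₁, j₂±m₂, J±M) = (1,1,0,2,0,2)
P² = 1/2
sum k=0..0:
  [0] +1/1 = 1
S = 1
C² = P²·S² = 1/2 ; C = +0.707107

+√(1/2) = +0.707107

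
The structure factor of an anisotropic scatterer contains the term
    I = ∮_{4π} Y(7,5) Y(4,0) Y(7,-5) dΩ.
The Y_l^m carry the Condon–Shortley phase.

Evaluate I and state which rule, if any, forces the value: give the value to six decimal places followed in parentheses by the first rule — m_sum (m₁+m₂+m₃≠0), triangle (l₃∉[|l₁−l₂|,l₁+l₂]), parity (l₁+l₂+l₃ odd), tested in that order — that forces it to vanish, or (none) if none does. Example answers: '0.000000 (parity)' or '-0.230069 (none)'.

Checks pass: Σm=0; 18 even; l₃=7∈[3,11].
(2·7+1)(2·4+1)(2·7+1) = 2025
Δ: 4! 10! 4! / 19! → 1/58198140
sum: t=0:+1/17418240 t=1:−1/622080 t=2:+1/230400 t=3:−1/622080 t=4:+1/17418240 = 1/806400
3j²(7 4 7; 0 0 0) = Δ·Π!·Σ² = 2268/230945  (sign -1)
sum: t=0:+1/46448640 t=1:−1/13063680 t=2:+1/58060800 = -79/2090188800
3j²(7 4 7; 5 0 -5) = Δ·Π!·Σ² = 68651/5290740  (sign -1)
combine: 4πI² = 2025·2268/230945·68651/5290740 = 4549689/17631601
take √, sign +1: I = 0.14329797
No selection rule forces the value: the integral is nonzero (none).

0.143298 (none)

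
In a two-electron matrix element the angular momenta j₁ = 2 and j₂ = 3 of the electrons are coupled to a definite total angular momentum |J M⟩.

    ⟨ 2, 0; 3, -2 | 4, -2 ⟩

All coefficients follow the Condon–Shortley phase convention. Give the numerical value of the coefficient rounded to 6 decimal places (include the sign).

+√(12/35) = +0.585540

√[9·1!3!5!/10! · 2!2!1!5!2!6!] = √(8640/7)
  +(−1)^0/∏(0,1,2,1,1,4)! = 1/48  (running 1/48)
  +(−1)^1/∏(1,0,1,0,2,5)! = -1/240  (running 1/60)
⟨..|..⟩ = √(8640/7)·(1/60) = +0.585540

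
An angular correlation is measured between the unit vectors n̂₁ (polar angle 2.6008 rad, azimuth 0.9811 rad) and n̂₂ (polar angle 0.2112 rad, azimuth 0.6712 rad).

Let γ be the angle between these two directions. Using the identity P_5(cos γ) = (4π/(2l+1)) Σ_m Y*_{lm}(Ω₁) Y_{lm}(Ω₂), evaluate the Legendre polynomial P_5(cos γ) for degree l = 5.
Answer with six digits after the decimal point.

0.407353

Summing Y*_{l m}(θ₁,φ₁)·Y_{l m}(θ₂,φ₂) over m ∈ [−5, 5]; prefactor 4π/(2·5+1) = 1.142397:
  term(m=-5) = 0.00000 + 0.00000j   from Y*(Ω₁)=0.00322 - 0.01647j, Y(Ω₂)=-0.00018 + 0.00004j
  term(m=-4) = -0.00008 - 0.00023j   from Y*(Ω₁)=0.06266 + 0.06234j, Y(Ω₂)=-0.00249 - 0.00122j
  term(m=-3) = 0.00384 + 0.00515j   from Y*(Ω₁)=-0.25983 + 0.05221j, Y(Ω₂)=-0.01038 - 0.02190j
  term(m=-2) = -0.05138 - 0.03667j   from Y*(Ω₁)=0.17700 - 0.42889j, Y(Ω₂)=0.03080 - 0.13251j
  term(m=-1) = 0.14749 + 0.04723j   from Y*(Ω₁)=0.18835 + 0.28149j, Y(Ω₂)=0.35805 - 0.28437j
  term(m=+0) = 0.15684 + 0.00000j   from Y*(Ω₁)=0.24229 + 0.00000j, Y(Ω₂)=0.64731 + 0.00000j
  term(m=+1) = 0.14749 - 0.04723j   from Y*(Ω₁)=-0.18835 + 0.28149j, Y(Ω₂)=-0.35805 - 0.28437j
  term(m=+2) = -0.05138 + 0.03667j   from Y*(Ω₁)=0.17700 + 0.42889j, Y(Ω₂)=0.03080 + 0.13251j
  term(m=+3) = 0.00384 - 0.00515j   from Y*(Ω₁)=0.25983 + 0.05221j, Y(Ω₂)=0.01038 - 0.02190j
  term(m=+4) = -0.00008 + 0.00023j   from Y*(Ω₁)=0.06266 - 0.06234j, Y(Ω₂)=-0.00249 + 0.00122j
  term(m=+5) = 0.00000 - 0.00000j   from Y*(Ω₁)=-0.00322 - 0.01647j, Y(Ω₂)=0.00018 + 0.00004j
Total Σ_m = 0.35658 - 0.00000j. Multiply by 1.142397: 0.40735 - 0.00000j. P_5(cos γ) = 0.407353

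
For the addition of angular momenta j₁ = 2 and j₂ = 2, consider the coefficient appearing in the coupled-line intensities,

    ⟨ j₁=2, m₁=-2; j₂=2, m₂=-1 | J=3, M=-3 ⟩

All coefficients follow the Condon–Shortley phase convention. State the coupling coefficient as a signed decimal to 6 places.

−√(1/2) = -0.707107

j₁+j₂−J=1  J+j₁−j₂=3  J−j₁+j₂=3  j₁+j₂+J+1=8
(j₁±m₁, j₂±m₂, J±M) = (0,4,1,3,0,6)
P² = 648
sum k=1..1:
  [1] −1/36 = -1/36
S = -1/36
C² = P²·S² = 1/2 ; C = -0.707107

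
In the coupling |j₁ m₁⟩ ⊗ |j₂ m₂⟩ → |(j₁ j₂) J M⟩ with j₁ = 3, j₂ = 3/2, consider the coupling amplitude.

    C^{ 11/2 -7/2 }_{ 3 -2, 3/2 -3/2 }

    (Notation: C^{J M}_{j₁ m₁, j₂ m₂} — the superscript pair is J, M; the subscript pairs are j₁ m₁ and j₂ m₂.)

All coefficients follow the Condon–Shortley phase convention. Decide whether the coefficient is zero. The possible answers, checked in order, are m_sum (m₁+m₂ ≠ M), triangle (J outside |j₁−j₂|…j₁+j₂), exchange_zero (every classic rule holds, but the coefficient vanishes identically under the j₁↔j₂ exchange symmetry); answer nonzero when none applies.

m-sum: m₁+m₂ = -2+(-3/2) = -7/2, M = -7/2  ✓
triangle: need |j₁−j₂| ≤ J ≤ j₁+j₂, i.e. J ∈ [3/2, 9/2]; J = 11/2 is outside ✗ ⇒ coefficient is 0

triangle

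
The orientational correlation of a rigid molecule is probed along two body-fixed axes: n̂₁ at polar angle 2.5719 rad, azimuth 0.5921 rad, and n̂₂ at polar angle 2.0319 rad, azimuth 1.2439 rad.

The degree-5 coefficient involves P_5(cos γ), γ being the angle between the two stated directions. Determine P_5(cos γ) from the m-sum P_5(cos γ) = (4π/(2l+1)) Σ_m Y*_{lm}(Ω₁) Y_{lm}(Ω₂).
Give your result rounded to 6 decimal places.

-0.419090

Term-by-term m-sum for l=5 (normalisation 4π/11 = 1.142397):
  m=-5: Y*=-0.02084 + 0.00382j  Y=0.26683 + 0.01702j  product -0.00563 + 0.00066j
  m=-4: Y*=0.07486 - 0.07306j  Y=-0.10930 - 0.40560j  product -0.03781 - 0.02238j
  m=-3: Y*=-0.05961 + 0.28599j  Y=-0.16139 + 0.10809j  product -0.02129 - 0.05260j
  m=-2: Y*=-0.17646 - 0.43346j  Y=-0.19495 - 0.14937j  product -0.03035 + 0.11086j
  m=-1: Y*=0.23387 + 0.15730j  Y=-0.08736 + 0.25766j  product -0.06096 + 0.04652j
  m=+0: Y*=0.29146 + 0.00000j  Y=-0.18791 + 0.00000j  product -0.05477 + 0.00000j
  m=+1: Y*=-0.23387 + 0.15730j  Y=0.08736 + 0.25766j  product -0.06096 - 0.04652j
  m=+2: Y*=-0.17646 + 0.43346j  Y=-0.19495 + 0.14937j  product -0.03035 - 0.11086j
  m=+3: Y*=0.05961 + 0.28599j  Y=0.16139 + 0.10809j  product -0.02129 + 0.05260j
  m=+4: Y*=0.07486 + 0.07306j  Y=-0.10930 + 0.40560j  product -0.03781 + 0.02238j
  m=+5: Y*=0.02084 + 0.00382j  Y=-0.26683 + 0.01702j  product -0.00563 - 0.00066j
Total Σ_m = -0.36685 - 0.00000j. Multiply by 1.142397: -0.41909 - 0.00000j. P_5(cos γ) = -0.419090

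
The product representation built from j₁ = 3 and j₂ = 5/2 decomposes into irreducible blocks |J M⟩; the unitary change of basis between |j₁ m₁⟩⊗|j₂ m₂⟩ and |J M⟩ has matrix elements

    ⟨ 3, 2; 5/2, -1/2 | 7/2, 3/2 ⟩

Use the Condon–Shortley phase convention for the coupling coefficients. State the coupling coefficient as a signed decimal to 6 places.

+√(2/21) = +0.308607

triangle: 2!·4!·3!/10! = 288/3628800
(j±m)!: 5!·1!·2!·3!·5!·2! = 345600
prefactor² = (2J+1)·Δ·N² = 1536/7
  k=0: +1/(0!·2!·1!·2!·3!·1!) = 1/24
  k=1: −1/(1!·1!·0!·1!·4!·2!) = -1/48
Σ = 1/48  ⇒  CG² = 1536/7·(1/48)² = 2/21
CG = +√(2/21) = +0.308607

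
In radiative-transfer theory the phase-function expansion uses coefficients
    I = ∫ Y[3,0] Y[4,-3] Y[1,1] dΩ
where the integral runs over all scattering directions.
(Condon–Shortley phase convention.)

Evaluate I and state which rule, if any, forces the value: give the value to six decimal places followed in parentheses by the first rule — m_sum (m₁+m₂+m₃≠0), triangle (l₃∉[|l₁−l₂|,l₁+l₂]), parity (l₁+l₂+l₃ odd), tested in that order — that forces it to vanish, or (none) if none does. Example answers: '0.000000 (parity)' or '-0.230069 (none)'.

0.000000 (m_sum)

Σmᵢ = -2 ≠ 0, so the φ-integral vanishes; I = 0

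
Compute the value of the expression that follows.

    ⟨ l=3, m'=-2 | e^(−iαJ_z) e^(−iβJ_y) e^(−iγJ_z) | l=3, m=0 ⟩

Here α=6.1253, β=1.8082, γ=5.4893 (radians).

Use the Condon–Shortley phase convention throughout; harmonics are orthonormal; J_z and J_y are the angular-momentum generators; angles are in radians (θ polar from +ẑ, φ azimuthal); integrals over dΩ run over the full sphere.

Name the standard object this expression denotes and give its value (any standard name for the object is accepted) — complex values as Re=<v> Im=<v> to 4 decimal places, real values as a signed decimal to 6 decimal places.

Wigner D-matrix element, Re=-0.2892 Im=0.0945

This is a Wigner D-matrix element — the rotation-matrix element ⟨l m'| R(α,β,γ) |l m⟩ in the angular-momentum basis.
Split into d^3_{-2,0}(β=1.8082) × two z-phases.
c=cos(1.808200/2)=0.618393, s=sin(1.808200/2)=0.785869; N=√[1·120·6·6]=65.726707
The bounds max(0,m−m')=2 and min(l+m,l−m')=3 give 2 terms
  k=2: (−1)^0·65.7267/(12)·0.6184^4·0.7859^2 = +0.494674
  k=3: (−1)^1·65.7267/(12)·0.6184^2·0.7859^4 = -0.798896
d^3_{-2,0}(1.8082) = +0.494674 -0.798896 = -0.304222
D = (+0.950557-0.310549i)·(-0.304222)·(+1.000000+0.000000i) = -0.289180+0.094476i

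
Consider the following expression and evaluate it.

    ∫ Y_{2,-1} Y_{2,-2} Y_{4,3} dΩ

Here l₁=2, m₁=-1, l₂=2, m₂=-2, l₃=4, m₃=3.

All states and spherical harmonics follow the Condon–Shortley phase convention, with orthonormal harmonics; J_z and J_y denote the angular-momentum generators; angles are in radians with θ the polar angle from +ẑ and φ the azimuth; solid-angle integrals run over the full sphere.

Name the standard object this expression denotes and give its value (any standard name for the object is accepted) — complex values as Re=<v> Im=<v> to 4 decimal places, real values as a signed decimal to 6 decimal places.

Gaunt coefficient, -0.238414

This is a Gaunt coefficient — the integral of a triple product of spherical harmonics over the sphere.
Rules hold: Σm=0, L=8 even, 0≤4≤4.
N = 5·5·9 = 225
Δ = 0!·4!·4!/9! = 1/630
Racah Σ t=0..0: t=0:+1/16 = 1/16
⇒ 3j(2 2 4; 0 0 0)² = 2/35, sgn +1
Racah Σ t=0..0: t=0:+1/144 = 1/144
⇒ 3j(2 2 4; -1 -2 3)² = 1/18, sgn -1
4πI² = N·(3j₀)²·(3jₘ)² = 5/7
I = -1·√(0.714286/4π) = -0.23841361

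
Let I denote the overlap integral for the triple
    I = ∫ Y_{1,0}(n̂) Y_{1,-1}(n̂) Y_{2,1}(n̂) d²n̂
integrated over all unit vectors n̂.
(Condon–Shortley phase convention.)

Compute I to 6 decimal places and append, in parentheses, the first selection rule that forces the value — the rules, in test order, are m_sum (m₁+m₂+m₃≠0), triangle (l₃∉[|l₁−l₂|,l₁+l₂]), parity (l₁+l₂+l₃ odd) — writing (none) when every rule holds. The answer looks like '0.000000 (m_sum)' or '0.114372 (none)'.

-0.218510 (none)

m-sum 0 ✓  L=4 even ✓  0≤2≤2 ✓
Π(2lᵢ+1) = 3×3×5 = 45
triangle coeff Δ(1,1,2) = 1/30
Σ_t [0,0]: t=0:+1/1 = 1/1
(3j)²=2/15 [(1 1 2; 0 0 0)], sign=+1
Σ_t [0,0]: t=0:+1/2 = 1/2
(3j)²=1/10 [(1 1 2; 0 -1 1)], sign=-1
⇒ 4πI² = 3/5
I = (-1)√(3/5/(4π)) = -0.21850969
No selection rule forces the value: the integral is nonzero (none).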